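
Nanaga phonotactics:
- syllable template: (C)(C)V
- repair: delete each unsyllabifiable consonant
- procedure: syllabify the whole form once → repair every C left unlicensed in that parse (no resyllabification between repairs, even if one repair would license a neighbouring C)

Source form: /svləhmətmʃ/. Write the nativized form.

The consonants /s/, /t/, /m/, /ʃ/ cannot be parsed into a legal (C)(C)V syllable (no codas are permitted; onsets may contain at most 2 consonants).
Each unlicensed consonant is deleted: /s/, /t/, /m/, /ʃ/.

vləhmə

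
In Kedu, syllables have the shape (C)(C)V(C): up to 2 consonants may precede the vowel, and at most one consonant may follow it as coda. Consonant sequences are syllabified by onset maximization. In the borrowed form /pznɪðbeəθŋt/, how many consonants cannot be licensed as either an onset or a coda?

Under (C)(C)V(C), the unsyllabifiable consonants are /p/, /ŋ/, /t/ (at most one coda consonant is licensed; onsets may contain at most 2 consonants).

3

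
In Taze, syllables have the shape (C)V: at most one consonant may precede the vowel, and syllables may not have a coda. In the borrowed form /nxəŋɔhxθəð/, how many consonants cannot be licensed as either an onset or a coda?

The consonants /n/, /h/, /x/, /ð/ cannot be parsed into a legal (C)V syllable (no codas are permitted; onsets are limited to one consonant).

4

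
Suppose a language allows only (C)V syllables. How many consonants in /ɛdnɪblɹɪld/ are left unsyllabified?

The consonants /d/, /b/, /l/, /l/, /d/ cannot be parsed into a legal (C)V syllable (no codas are permitted; onsets are limited to one consonant).

5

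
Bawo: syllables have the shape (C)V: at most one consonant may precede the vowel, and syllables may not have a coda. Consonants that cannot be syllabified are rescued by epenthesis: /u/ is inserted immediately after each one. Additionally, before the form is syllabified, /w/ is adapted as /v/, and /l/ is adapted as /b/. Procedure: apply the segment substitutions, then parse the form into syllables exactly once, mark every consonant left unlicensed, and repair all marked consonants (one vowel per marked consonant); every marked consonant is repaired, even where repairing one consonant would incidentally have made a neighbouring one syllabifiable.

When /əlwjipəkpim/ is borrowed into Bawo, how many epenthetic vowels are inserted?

4

After substitution the input is /əbvjipəkpim/.
The unsyllabifiable consonants are /b/, /v/, /k/, /m/; each receives one epenthetic vowel.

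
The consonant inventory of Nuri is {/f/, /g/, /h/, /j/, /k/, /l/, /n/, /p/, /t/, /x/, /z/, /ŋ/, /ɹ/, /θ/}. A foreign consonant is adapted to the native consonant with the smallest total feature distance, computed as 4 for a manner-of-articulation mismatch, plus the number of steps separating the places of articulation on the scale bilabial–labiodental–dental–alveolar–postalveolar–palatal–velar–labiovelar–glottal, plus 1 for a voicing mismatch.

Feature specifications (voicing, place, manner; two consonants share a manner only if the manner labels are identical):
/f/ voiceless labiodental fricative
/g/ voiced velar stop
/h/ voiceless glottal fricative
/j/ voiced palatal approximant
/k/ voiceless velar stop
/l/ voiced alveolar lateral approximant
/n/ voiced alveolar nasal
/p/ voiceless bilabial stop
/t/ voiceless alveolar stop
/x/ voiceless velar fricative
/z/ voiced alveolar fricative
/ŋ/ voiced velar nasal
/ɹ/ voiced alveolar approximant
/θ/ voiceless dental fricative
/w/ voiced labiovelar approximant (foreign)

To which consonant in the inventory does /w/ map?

/j/ is closest: same manner (approximant), place distance 2 (labiovelar→palatal), same voicing; total 2. Next closest is /ɹ/ at distance 4.

j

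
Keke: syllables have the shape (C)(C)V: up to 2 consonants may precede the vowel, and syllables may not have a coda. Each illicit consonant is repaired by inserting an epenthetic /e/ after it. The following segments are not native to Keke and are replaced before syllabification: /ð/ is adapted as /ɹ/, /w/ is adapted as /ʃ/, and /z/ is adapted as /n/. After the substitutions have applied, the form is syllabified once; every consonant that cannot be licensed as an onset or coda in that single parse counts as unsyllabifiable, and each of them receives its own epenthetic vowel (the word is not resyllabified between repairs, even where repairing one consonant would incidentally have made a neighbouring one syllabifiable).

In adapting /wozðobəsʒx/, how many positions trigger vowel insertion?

3

After substitution the input is /ʃonɹobəsʒx/.
The unsyllabifiable consonants are /s/, /ʒ/, /x/; each receives one epenthetic vowel.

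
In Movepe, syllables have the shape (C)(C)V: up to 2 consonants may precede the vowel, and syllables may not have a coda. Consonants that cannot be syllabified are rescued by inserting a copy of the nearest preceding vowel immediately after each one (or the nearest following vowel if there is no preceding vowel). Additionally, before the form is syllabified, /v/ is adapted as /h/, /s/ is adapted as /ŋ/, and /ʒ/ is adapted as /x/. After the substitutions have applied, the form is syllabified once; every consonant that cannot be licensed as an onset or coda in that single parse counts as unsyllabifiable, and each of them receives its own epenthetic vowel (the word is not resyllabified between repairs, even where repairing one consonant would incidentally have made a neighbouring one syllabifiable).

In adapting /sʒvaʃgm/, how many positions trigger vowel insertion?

4

After substitution the input is /ŋxhaʃgm/.
The unsyllabifiable consonants are /ŋ/, /ʃ/, /g/, /m/; each receives one epenthetic vowel.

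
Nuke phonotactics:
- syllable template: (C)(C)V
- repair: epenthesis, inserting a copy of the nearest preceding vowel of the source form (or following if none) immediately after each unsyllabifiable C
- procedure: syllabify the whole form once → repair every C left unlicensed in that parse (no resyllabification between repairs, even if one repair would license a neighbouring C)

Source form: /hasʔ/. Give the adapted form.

Syllabifying with onset maximization leaves /s/, /ʔ/ stranded (no codas are permitted; onsets may contain at most 2 consonants).
Inserting the epenthetic vowel yields /s/ → /sa/, /ʔ/ → /ʔa/.

hasaʔa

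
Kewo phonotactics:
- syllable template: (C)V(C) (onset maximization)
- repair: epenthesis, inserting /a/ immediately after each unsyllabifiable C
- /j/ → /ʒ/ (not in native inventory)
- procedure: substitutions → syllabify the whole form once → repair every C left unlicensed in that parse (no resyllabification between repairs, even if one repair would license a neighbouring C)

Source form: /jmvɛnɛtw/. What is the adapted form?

ʒamavɛnɛtwa

Substitution: /j/ → /ʒ/, giving /ʒmvɛnɛtw/.
Syllabifying with onset maximization leaves /ʒ/, /m/, /w/ stranded (at most one coda consonant is licensed; onsets are limited to one consonant).
Epenthesis after each stranded consonant: /ʒ/ → /ʒa/, /m/ → /ma/, /w/ → /wa/.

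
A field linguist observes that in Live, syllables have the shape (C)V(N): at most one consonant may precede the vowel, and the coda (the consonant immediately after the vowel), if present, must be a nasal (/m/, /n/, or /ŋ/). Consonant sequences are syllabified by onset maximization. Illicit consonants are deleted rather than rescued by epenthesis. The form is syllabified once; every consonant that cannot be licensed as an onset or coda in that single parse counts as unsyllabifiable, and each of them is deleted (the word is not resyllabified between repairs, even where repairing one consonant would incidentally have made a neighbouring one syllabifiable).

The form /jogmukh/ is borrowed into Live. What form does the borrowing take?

The consonants /g/, /k/, /h/ cannot be parsed into a legal (C)V(N) syllable (only a nasal (/m/, /n/, or /ŋ/) is licensed in coda position; onsets are limited to one consonant).
Each unlicensed consonant is deleted: /g/, /k/, /h/.

jomu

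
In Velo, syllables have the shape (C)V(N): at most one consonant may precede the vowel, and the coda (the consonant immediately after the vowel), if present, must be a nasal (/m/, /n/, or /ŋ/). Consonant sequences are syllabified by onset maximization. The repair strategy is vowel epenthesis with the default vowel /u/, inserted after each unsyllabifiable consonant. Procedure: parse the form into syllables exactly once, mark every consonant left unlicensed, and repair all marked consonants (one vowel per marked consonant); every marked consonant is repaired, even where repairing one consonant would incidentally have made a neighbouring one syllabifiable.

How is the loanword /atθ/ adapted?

Under (C)V(N), the unsyllabifiable consonants are /t/, /θ/ (only a nasal (/m/, /n/, or /ŋ/) is licensed in coda position; onsets are limited to one consonant).
Each unlicensed consonant becomes the onset of a new syllable: /t/ → /tu/, /θ/ → /θu/.

atuθu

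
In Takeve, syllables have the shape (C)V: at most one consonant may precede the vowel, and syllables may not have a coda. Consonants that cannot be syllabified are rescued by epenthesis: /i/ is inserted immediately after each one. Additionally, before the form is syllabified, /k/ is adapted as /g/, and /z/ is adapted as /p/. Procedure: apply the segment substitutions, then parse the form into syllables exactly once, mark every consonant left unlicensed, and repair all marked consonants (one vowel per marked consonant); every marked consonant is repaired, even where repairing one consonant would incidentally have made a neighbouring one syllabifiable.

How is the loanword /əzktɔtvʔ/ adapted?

Substitution: /z/ → /p/, /k/ → /g/, giving /əpgtɔtvʔ/.
The consonants /p/, /g/, /t/, /v/, /ʔ/ cannot be parsed into a legal (C)V syllable (no codas are permitted; onsets are limited to one consonant).
Each unlicensed consonant becomes the onset of a new syllable: /p/ → /pi/, /g/ → /gi/, /t/ → /ti/, /v/ → /vi/, /ʔ/ → /ʔi/.

əpigitɔtiviʔi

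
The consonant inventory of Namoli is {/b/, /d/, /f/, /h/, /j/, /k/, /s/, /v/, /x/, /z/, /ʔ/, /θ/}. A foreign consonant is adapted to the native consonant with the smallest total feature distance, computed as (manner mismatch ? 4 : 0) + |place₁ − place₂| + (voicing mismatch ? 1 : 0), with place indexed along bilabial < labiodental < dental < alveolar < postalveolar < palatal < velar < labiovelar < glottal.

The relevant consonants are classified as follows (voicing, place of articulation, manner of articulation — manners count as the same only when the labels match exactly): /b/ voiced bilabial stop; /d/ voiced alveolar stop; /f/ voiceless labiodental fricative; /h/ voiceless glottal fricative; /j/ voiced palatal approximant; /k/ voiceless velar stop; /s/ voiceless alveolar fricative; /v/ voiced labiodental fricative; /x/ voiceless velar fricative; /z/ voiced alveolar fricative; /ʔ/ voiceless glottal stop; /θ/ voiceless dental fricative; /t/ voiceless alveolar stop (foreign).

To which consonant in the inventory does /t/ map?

d

/d/ is closest: same manner (stop), place distance 0 (alveolar→alveolar), voicing differs (+1); total 1. Next closest is /k/ at distance 3.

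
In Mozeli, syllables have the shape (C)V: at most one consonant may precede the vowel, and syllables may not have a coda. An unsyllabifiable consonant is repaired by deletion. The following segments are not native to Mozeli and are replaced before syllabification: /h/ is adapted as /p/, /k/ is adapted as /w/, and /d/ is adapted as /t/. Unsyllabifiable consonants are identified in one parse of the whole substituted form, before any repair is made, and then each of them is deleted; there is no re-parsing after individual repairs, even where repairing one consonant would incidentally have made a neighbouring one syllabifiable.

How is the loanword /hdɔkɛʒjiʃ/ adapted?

tɔwɛji

Substitution: /h/ → /p/, /d/ → /t/, /k/ → /w/, giving /ptɔwɛʒjiʃ/.
Under (C)V, the unsyllabifiable consonants are /p/, /ʒ/, /ʃ/ (no codas are permitted; onsets are limited to one consonant).
Each unlicensed consonant is deleted: /p/, /ʒ/, /ʃ/.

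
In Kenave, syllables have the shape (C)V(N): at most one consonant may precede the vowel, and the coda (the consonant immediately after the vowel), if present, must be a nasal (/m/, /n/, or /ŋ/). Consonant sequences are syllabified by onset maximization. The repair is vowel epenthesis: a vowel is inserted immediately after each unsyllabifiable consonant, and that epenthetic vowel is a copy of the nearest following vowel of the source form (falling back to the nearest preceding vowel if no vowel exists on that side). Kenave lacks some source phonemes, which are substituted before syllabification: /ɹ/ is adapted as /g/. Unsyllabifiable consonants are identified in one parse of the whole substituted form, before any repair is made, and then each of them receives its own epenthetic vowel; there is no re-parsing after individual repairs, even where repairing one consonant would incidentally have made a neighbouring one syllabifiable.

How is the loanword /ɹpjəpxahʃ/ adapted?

Substitution: /ɹ/ → /g/, giving /gpjəpxahʃ/.
The consonants /g/, /p/, /p/, /h/, /ʃ/ cannot be parsed into a legal (C)V(N) syllable (only a nasal (/m/, /n/, or /ŋ/) is licensed in coda position; onsets are limited to one consonant).
Inserting the epenthetic vowel yields /g/ → /gə/, /p/ → /pə/, /p/ → /pa/, /h/ → /ha/, /ʃ/ → /ʃa/.

gəpəjəpaxahaʃa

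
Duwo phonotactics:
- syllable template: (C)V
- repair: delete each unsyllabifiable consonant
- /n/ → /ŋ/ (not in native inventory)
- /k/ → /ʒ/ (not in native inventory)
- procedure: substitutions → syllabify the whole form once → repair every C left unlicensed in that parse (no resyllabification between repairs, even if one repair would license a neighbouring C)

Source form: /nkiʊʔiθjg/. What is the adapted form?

ʒiʊʔi

Substitution: /n/ → /ŋ/, /k/ → /ʒ/, giving /ŋʒiʊʔiθjg/.
Syllabifying with onset maximization leaves /ŋ/, /θ/, /j/, /g/ stranded (no codas are permitted; onsets are limited to one consonant).
Deleting the stranded consonants removes /ŋ/, /θ/, /j/, /g/.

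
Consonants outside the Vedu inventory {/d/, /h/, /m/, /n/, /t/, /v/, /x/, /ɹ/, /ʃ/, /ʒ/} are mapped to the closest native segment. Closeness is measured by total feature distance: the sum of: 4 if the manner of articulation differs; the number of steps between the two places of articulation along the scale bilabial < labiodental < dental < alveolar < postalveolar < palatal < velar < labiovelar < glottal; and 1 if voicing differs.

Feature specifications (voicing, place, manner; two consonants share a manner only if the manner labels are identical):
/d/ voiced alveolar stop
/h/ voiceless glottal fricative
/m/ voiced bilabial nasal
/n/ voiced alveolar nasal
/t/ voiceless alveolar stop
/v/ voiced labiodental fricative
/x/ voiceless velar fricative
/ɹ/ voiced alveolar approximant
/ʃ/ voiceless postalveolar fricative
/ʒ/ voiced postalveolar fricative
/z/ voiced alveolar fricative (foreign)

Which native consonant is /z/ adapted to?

ʒ

/ʒ/ is closest: same manner (fricative), place distance 1 (alveolar→postalveolar), same voicing; total 1. Next closest is /v/ at distance 2.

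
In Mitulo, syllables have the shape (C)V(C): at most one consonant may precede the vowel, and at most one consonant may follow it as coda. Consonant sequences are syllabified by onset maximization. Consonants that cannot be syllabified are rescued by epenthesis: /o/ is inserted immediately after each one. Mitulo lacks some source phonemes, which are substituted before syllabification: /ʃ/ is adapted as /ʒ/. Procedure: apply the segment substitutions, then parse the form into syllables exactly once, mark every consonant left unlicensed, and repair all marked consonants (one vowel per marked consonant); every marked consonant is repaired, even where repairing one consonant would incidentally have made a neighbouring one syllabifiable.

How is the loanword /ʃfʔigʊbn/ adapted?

Substitution: /ʃ/ → /ʒ/, giving /ʒfʔigʊbn/.
Under (C)V(C), the unsyllabifiable consonants are /ʒ/, /f/, /n/ (at most one coda consonant is licensed; onsets are limited to one consonant).
Each unlicensed consonant becomes the onset of a new syllable: /ʒ/ → /ʒo/, /f/ → /fo/, /n/ → /no/.

ʒofoʔigʊbno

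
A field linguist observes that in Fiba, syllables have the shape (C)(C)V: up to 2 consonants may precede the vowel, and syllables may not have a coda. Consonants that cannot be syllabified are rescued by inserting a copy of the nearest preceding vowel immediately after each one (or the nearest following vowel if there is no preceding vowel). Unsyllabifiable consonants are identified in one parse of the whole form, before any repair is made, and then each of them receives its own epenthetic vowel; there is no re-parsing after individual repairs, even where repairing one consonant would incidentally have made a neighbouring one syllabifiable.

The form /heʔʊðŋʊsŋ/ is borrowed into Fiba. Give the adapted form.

heʔʊðŋʊsʊŋʊ

Under (C)(C)V, the unsyllabifiable consonants are /s/, /ŋ/ (no codas are permitted; onsets may contain at most 2 consonants).
Inserting the epenthetic vowel yields /s/ → /sʊ/, /ŋ/ → /ŋʊ/.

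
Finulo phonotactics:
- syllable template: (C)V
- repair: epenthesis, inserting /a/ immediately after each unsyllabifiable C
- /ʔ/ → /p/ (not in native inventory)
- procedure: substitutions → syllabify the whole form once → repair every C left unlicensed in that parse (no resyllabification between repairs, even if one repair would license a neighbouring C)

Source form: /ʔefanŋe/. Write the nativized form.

pefanaŋe

Substitution: /ʔ/ → /p/, giving /pefanŋe/.
Syllabifying with onset maximization leaves /n/ stranded (no codas are permitted; onsets are limited to one consonant).
Inserting the epenthetic vowel yields /n/ → /na/.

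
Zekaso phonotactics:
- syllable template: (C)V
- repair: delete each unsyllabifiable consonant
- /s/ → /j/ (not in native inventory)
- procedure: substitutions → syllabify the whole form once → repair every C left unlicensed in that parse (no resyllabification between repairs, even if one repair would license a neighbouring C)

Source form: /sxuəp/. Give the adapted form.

Substitution: /s/ → /j/, giving /jxuəp/.
The consonants /j/, /p/ cannot be parsed into a legal (C)V syllable (no codas are permitted; onsets are limited to one consonant).
Deleting the stranded consonants removes /j/, /p/.

xuə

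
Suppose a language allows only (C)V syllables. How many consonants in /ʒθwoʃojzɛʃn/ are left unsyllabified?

The consonants /ʒ/, /θ/, /j/, /ʃ/, /n/ cannot be parsed into a legal (C)V syllable (no codas are permitted; onsets are limited to one consonant).

5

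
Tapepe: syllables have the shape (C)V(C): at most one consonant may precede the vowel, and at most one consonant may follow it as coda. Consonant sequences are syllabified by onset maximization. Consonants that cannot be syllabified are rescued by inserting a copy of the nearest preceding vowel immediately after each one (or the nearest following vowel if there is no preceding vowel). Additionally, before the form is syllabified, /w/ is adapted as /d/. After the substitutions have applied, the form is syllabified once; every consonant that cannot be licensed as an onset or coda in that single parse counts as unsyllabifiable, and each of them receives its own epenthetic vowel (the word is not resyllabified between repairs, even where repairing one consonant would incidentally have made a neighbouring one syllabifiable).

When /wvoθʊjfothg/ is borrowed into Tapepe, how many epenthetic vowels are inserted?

3

After substitution the input is /dvoθʊjfothg/.
The unsyllabifiable consonants are /d/, /h/, /g/; each receives one epenthetic vowel.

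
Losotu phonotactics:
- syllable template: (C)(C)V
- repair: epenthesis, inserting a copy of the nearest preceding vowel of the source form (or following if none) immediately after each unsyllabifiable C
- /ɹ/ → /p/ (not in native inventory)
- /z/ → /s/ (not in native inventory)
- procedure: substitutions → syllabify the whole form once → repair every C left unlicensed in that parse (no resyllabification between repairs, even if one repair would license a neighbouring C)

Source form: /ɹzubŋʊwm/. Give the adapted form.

Substitution: /ɹ/ → /p/, /z/ → /s/, giving /psubŋʊwm/.
The consonants /w/, /m/ cannot be parsed into a legal (C)(C)V syllable (no codas are permitted; onsets may contain at most 2 consonants).
Each unlicensed consonant becomes the onset of a new syllable: /w/ → /wʊ/, /m/ → /mʊ/.

psubŋʊwʊmʊ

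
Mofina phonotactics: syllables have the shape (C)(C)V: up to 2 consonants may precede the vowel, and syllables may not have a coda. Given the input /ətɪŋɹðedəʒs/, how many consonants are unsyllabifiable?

3

Under (C)(C)V, the unsyllabifiable consonants are /ŋ/, /ʒ/, /s/ (no codas are permitted; onsets may contain at most 2 consonants).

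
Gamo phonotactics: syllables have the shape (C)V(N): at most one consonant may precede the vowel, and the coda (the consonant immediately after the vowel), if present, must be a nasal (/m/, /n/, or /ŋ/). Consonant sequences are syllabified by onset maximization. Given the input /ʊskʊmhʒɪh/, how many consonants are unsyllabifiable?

Under (C)V(N), the unsyllabifiable consonants are /s/, /h/, /h/ (only a nasal (/m/, /n/, or /ŋ/) is licensed in coda position; onsets are limited to one consonant).

3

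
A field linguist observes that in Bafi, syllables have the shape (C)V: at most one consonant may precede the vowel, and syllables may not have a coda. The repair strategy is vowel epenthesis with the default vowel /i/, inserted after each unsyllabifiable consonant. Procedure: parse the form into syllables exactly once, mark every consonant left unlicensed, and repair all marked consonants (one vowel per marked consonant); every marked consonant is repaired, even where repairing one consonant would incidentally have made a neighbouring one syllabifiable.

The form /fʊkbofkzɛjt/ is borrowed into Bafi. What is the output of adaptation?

Under (C)V, the unsyllabifiable consonants are /k/, /f/, /k/, /j/, /t/ (no codas are permitted; onsets are limited to one consonant).
Each unlicensed consonant becomes the onset of a new syllable: /k/ → /ki/, /f/ → /fi/, /k/ → /ki/, /j/ → /ji/, /t/ → /ti/.

fʊkibofikizɛjiti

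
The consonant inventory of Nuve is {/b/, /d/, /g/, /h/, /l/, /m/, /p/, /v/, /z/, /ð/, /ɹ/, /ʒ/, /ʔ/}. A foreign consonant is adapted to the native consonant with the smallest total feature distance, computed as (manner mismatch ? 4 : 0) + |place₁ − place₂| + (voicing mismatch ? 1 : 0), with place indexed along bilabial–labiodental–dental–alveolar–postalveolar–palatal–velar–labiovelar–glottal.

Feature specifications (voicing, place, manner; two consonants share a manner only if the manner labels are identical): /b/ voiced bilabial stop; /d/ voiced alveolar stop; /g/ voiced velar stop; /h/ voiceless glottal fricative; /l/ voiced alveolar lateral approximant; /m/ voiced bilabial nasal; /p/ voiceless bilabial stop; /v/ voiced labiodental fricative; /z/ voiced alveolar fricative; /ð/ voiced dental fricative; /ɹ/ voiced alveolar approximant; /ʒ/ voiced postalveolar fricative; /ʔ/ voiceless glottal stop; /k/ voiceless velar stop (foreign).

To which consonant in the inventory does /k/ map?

/g/ is closest: same manner (stop), place distance 0 (velar→velar), voicing differs (+1); total 1. Next closest is /ʔ/ at distance 2.

g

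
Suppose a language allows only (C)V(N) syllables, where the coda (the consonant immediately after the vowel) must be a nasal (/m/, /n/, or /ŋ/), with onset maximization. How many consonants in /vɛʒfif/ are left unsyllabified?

Syllabifying with onset maximization leaves /ʒ/, /f/ stranded (only a nasal (/m/, /n/, or /ŋ/) is licensed in coda position; onsets are limited to one consonant).

2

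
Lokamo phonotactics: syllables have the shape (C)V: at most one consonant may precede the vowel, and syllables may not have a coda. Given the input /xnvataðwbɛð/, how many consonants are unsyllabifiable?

5

The consonants /x/, /n/, /ð/, /w/, /ð/ cannot be parsed into a legal (C)V syllable (no codas are permitted; onsets are limited to one consonant).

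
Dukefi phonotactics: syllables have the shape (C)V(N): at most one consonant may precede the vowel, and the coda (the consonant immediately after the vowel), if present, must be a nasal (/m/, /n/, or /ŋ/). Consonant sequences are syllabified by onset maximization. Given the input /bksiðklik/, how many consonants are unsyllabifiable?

Syllabifying with onset maximization leaves /b/, /k/, /ð/, /k/, /k/ stranded (only a nasal (/m/, /n/, or /ŋ/) is licensed in coda position; onsets are limited to one consonant).

5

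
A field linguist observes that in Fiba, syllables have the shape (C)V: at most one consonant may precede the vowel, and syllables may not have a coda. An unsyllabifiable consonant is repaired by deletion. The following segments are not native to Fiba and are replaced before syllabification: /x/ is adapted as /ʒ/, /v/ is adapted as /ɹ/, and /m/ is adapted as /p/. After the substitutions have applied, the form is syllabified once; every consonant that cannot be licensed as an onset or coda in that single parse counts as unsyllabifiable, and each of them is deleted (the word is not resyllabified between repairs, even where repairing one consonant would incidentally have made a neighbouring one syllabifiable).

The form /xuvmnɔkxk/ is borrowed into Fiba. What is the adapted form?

Substitution: /x/ → /ʒ/, /v/ → /ɹ/, /m/ → /p/, giving /ʒuɹpnɔkʒk/.
The consonants /ɹ/, /p/, /k/, /ʒ/, /k/ cannot be parsed into a legal (C)V syllable (no codas are permitted; onsets are limited to one consonant).
Each unlicensed consonant is deleted: /ɹ/, /p/, /k/, /ʒ/, /k/.

ʒunɔ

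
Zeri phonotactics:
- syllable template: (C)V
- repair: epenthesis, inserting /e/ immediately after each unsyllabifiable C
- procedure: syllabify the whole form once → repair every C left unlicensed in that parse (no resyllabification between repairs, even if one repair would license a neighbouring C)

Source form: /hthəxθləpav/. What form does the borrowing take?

hetehəxeθeləpave

Under (C)V, the unsyllabifiable consonants are /h/, /t/, /x/, /θ/, /v/ (no codas are permitted; onsets are limited to one consonant).
Inserting the epenthetic vowel yields /h/ → /he/, /t/ → /te/, /x/ → /xe/, /θ/ → /θe/, /v/ → /ve/.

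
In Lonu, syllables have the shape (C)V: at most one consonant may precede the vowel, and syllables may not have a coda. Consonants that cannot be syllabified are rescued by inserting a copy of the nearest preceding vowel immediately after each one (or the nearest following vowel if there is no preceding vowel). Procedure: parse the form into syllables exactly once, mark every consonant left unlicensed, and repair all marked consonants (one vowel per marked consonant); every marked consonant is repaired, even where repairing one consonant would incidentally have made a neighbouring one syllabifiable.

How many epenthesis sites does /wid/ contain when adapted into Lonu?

The unsyllabifiable consonants are /d/; each receives one epenthetic vowel.

1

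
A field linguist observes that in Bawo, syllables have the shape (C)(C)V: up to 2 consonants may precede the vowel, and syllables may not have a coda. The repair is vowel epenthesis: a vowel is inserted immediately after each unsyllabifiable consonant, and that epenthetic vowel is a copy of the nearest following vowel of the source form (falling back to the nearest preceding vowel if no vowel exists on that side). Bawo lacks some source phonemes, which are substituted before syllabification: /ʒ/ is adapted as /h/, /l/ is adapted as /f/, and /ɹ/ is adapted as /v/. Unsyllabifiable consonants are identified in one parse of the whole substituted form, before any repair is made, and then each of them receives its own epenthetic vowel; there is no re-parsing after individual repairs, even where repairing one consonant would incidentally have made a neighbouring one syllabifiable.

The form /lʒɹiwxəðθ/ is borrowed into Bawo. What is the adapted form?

fihviwxəðəθə

Substitution: /l/ → /f/, /ʒ/ → /h/, /ɹ/ → /v/, giving /fhviwxəðθ/.
Syllabifying with onset maximization leaves /f/, /ð/, /θ/ stranded (no codas are permitted; onsets may contain at most 2 consonants).
Epenthesis after each stranded consonant: /f/ → /fi/, /ð/ → /ðə/, /θ/ → /θə/.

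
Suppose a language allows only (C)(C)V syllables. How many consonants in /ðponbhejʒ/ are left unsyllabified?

Syllabifying with onset maximization leaves /n/, /j/, /ʒ/ stranded (no codas are permitted; onsets may contain at most 2 consonants).

3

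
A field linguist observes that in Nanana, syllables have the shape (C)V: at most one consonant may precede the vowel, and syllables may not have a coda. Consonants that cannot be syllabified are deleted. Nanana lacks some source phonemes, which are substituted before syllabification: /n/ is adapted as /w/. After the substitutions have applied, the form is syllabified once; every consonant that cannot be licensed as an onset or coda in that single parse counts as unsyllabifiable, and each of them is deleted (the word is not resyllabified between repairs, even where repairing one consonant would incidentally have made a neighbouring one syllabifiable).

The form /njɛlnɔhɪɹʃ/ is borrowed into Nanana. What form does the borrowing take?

jɛwɔhɪ

Substitution: /n/ → /w/, giving /wjɛlwɔhɪɹʃ/.
Syllabifying with onset maximization leaves /w/, /l/, /ɹ/, /ʃ/ stranded (no codas are permitted; onsets are limited to one consonant).
Deleting the stranded consonants removes /w/, /l/, /ɹ/, /ʃ/.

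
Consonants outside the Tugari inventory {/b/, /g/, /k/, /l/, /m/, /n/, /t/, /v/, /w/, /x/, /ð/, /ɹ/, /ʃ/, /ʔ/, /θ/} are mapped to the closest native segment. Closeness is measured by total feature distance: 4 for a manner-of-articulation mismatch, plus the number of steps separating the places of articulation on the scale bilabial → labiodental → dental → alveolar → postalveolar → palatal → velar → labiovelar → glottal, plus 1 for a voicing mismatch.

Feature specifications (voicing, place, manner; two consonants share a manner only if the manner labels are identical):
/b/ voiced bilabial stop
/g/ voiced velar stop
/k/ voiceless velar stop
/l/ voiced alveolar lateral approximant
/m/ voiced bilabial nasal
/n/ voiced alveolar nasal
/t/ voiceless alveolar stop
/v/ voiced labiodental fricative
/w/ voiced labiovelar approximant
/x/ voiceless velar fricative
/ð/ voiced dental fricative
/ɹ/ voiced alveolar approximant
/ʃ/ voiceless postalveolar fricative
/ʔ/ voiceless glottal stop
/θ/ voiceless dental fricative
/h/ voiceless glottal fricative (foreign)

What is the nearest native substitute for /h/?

/x/ is closest: same manner (fricative), place distance 2 (glottal→velar), same voicing; total 2. Next closest is /ʃ/ at distance 4.

x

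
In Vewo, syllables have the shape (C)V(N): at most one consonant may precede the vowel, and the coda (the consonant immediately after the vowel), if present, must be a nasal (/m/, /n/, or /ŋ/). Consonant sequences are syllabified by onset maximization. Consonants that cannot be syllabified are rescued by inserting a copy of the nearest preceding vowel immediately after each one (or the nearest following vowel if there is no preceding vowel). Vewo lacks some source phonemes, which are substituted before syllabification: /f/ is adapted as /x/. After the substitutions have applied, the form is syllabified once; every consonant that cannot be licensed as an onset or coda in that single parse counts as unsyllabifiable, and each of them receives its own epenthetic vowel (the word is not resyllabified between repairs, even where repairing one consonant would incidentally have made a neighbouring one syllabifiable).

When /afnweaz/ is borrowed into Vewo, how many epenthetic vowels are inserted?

3

After substitution the input is /axnweaz/.
The unsyllabifiable consonants are /x/, /n/, /z/; each receives one epenthetic vowel.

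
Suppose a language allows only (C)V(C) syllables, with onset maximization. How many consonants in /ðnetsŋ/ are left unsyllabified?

Under (C)V(C), the unsyllabifiable consonants are /ð/, /s/, /ŋ/ (at most one coda consonant is licensed; onsets are limited to one consonant).

3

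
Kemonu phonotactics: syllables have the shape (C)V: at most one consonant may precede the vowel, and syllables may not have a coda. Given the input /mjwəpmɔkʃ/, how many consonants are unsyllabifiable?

The consonants /m/, /j/, /p/, /k/, /ʃ/ cannot be parsed into a legal (C)V syllable (no codas are permitted; onsets are limited to one consonant).

5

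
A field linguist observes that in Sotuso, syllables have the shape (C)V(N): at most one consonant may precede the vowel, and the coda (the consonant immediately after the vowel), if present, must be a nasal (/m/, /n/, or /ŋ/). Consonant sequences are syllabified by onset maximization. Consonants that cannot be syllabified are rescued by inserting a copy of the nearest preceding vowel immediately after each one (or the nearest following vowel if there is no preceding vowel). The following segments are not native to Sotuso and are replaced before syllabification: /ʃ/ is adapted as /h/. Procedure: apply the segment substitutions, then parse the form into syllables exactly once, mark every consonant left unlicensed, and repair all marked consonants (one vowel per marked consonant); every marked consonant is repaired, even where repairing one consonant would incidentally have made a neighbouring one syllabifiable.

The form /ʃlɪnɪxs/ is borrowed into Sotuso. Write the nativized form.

Substitution: /ʃ/ → /h/, giving /hlɪnɪxs/.
The consonants /h/, /x/, /s/ cannot be parsed into a legal (C)V(N) syllable (only a nasal (/m/, /n/, or /ŋ/) is licensed in coda position; onsets are limited to one consonant).
Epenthesis after each stranded consonant: /h/ → /hɪ/, /x/ → /xɪ/, /s/ → /sɪ/.

hɪlɪnɪxɪsɪ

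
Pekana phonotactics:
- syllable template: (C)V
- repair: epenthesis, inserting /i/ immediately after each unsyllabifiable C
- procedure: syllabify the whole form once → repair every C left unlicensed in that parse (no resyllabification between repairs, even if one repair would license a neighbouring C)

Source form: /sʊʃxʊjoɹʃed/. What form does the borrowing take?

sʊʃixʊjoɹiʃedi

Syllabifying with onset maximization leaves /ʃ/, /ɹ/, /d/ stranded (no codas are permitted; onsets are limited to one consonant).
Epenthesis after each stranded consonant: /ʃ/ → /ʃi/, /ɹ/ → /ɹi/, /d/ → /di/.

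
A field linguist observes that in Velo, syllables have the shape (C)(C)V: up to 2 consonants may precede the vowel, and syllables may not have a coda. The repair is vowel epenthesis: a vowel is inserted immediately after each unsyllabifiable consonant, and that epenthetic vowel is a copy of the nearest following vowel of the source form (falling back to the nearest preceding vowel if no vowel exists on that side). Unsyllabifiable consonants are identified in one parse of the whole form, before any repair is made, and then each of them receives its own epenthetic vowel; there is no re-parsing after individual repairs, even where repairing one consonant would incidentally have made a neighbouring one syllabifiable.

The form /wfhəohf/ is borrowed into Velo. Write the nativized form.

The consonants /w/, /h/, /f/ cannot be parsed into a legal (C)(C)V syllable (no codas are permitted; onsets may contain at most 2 consonants).
Each unlicensed consonant becomes the onset of a new syllable: /w/ → /wə/, /h/ → /ho/, /f/ → /fo/.

wəfhəohofo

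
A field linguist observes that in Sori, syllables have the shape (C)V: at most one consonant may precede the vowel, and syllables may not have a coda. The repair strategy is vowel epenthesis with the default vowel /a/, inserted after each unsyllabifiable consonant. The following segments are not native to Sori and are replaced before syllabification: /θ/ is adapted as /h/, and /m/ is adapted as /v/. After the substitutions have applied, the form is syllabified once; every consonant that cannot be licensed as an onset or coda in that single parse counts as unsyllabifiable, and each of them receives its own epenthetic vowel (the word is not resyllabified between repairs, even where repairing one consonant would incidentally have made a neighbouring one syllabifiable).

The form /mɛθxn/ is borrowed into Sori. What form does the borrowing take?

vɛhaxana

Substitution: /m/ → /v/, /θ/ → /h/, giving /vɛhxn/.
Syllabifying with onset maximization leaves /h/, /x/, /n/ stranded (no codas are permitted; onsets are limited to one consonant).
Epenthesis after each stranded consonant: /h/ → /ha/, /x/ → /xa/, /n/ → /na/.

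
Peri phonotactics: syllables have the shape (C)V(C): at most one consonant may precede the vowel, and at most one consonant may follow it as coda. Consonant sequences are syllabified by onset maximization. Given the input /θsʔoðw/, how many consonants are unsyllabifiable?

Syllabifying with onset maximization leaves /θ/, /s/, /w/ stranded (at most one coda consonant is licensed; onsets are limited to one consonant).

3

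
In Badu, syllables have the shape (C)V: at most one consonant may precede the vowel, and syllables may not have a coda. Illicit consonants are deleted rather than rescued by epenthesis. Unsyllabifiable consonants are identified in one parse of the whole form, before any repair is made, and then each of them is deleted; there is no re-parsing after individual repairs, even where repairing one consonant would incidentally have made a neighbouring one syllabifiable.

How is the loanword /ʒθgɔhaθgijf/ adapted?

gɔhagi

Syllabifying with onset maximization leaves /ʒ/, /θ/, /θ/, /j/, /f/ stranded (no codas are permitted; onsets are limited to one consonant).
Deleting the stranded consonants removes /ʒ/, /θ/, /θ/, /j/, /f/.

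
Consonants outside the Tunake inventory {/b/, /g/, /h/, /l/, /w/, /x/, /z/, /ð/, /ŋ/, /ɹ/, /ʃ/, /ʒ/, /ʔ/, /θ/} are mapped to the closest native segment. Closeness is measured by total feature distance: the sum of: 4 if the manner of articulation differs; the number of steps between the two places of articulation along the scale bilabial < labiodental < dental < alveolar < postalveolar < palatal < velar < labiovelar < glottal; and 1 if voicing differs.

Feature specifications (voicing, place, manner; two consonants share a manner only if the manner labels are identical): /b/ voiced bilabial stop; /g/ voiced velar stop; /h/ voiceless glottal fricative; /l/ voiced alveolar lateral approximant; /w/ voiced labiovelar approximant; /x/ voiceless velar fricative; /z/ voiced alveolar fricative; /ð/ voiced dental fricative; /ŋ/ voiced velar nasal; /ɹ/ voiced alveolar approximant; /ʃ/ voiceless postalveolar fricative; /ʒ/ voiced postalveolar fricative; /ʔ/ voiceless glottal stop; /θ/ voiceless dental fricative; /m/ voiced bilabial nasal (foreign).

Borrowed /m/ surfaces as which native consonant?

/b/ is closest: manner differs (nasal→stop, +4), place distance 0 (bilabial→bilabial), same voicing; total 4. Next closest is /ð/ at distance 6.

b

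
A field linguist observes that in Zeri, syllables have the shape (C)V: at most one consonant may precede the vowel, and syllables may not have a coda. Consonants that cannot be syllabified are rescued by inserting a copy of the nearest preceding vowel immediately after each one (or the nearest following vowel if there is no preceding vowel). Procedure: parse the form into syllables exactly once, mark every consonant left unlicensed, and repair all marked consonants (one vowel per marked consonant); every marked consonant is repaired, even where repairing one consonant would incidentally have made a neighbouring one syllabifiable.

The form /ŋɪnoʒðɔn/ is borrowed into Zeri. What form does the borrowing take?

ŋɪnoʒoðɔnɔ

Under (C)V, the unsyllabifiable consonants are /ʒ/, /n/ (no codas are permitted; onsets are limited to one consonant).
Epenthesis after each stranded consonant: /ʒ/ → /ʒo/, /n/ → /nɔ/.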